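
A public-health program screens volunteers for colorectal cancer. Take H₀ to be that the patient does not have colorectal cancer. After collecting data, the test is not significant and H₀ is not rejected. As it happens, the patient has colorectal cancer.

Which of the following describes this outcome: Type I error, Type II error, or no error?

H₀ was not rejected, but H₀ is actually false.
Failing to reject a false null hypothesis is a Type II error (false negative).

Type II error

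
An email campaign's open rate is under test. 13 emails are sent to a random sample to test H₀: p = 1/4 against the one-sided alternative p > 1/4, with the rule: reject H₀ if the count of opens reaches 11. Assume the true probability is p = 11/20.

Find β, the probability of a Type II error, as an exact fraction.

39857841016429707/40960000000000000

A Type II error is failing to reject when Ha holds: with p = 11/20, β = P(K ≤ 10).
Adding the binomial probabilities P(K=0)+…+P(K=10) at p = 11/20 gives 39857841016429707/40960000000000000.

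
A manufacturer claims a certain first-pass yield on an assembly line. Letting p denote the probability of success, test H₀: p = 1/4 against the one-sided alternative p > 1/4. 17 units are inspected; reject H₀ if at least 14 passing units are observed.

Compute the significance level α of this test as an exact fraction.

α = P(reject H₀ | H₀ true) = P(Y ≥ 14 | p = 1/4), with Y ~ Binomial(17, 1/4).
Summing C(17,j)(1/4)^j(3/4)^{17−j} for j = 14,…,17 gives 4909/4294967296.

4909/4294967296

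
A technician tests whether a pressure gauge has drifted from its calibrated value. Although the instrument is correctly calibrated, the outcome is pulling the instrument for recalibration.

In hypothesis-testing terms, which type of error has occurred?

The null hypothesis here is that the instrument is correctly calibrated.
'Pulling the instrument for recalibration' corresponds to rejecting H₀.
H₀ was rejected but H₀ is true — a Type I error (false positive).

Type I error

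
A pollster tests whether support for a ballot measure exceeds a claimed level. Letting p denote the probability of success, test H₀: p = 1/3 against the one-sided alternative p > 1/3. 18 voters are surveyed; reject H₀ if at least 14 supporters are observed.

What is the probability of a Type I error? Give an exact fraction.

Under H₀, K ~ Binomial(18, 1/3), and α = P(K ≥ 14).
P(K ≥ 14) = Σ_{j=14}^{18} C(18,j)·(1/3)^j·(2/3)^{18-j} = 56137/387420489.

56137/387420489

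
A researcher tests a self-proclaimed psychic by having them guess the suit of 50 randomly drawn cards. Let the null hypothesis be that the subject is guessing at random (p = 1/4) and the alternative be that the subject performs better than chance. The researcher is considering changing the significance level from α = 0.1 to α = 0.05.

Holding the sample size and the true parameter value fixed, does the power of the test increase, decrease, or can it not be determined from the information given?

A smaller α moves the rejection region further into the tail. With the alternative true, more outcomes now fall outside the rejection region, so failing to reject becomes more likely.
Since power = 1 − β and β increases, power decreases.

It decreases.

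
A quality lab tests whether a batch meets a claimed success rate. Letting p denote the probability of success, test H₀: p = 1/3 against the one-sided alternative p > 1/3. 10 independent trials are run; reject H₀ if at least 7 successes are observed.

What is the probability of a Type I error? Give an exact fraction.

43/2187

The Type I error probability is α = P(Y ≥ 7) computed under H₀, where Y ~ Binomial(10, 1/3).
P(Y ≥ 7) = Σ_{j=7}^{10} C(10,j)·(1/3)^j·(2/3)^{10-j} = 43/2187.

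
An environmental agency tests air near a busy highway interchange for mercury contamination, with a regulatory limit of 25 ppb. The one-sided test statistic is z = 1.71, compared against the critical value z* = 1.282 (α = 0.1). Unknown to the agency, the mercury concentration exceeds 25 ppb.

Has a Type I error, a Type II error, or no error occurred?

The conventional null hypothesis is that the mercury concentration is at or below 25 ppb (safe).
Since z = 1.71 > z* = 1.282, H₀ is rejected.
H₀ is false (actually the mercury concentration exceeds 25 ppb).
The decision matches the true state — no error.

No error — this is a correct decision.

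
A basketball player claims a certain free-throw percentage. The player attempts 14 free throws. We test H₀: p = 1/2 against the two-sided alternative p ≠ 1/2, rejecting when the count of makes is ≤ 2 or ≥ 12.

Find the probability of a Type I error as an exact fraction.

53/4096

The significance level is the null-hypothesis probability of the rejection region {≤2} ∪ {≥12}.
Each tail has probability (1 + 14 + 91)/16384; doubling gives α = 212/16384 = 53/4096.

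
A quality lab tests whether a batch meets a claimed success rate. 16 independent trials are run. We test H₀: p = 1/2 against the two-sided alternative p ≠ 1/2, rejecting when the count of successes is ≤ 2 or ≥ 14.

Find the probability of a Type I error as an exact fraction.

137/32768

α = P(Y ≤ 2 or Y ≥ 14 | p = 1/2), Y ~ Binomial(16, 1/2).
The two tails are symmetric, so α = 2·(1 + 16 + 120)/2^16 = 274/65536 = 137/32768.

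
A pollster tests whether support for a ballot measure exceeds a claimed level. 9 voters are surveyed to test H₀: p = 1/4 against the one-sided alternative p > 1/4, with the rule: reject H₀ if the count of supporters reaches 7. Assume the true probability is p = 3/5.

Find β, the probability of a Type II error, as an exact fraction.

β = P(fail to reject H₀ | Ha true) = P(K ≤ 6 | p = 3/5), K ~ Binomial(9, 3/5).
Summing C(9,j)·(3/5)^j·(2/5)^{9-j} for j = 0..6 gives 1500416/1953125.

1500416/1953125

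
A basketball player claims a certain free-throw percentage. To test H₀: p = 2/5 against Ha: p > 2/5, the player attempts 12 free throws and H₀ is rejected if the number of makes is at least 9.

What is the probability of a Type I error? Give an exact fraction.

745472/48828125

Under H₀, X ~ Binomial(12, 2/5), and α = P(X ≥ 9).
Summing C(12,j)(2/5)^j(3/5)^{12−j} for j = 9,…,12 gives 745472/48828125.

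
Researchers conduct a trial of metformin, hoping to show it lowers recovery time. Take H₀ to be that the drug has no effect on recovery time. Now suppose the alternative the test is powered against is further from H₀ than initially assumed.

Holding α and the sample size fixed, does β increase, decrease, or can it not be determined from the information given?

It decreases.

A larger true effect moves the Ha sampling distribution further from the H₀ critical value, making rejection more likely when Ha is true.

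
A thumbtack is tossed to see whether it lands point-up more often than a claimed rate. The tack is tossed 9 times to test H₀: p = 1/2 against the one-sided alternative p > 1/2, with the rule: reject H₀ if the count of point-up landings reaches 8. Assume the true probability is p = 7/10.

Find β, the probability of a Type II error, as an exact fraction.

401998383/500000000

A Type II error is failing to reject when Ha holds: with p = 7/10, β = P(S ≤ 7).
Equivalently, β = 1 − P(S ≥ 8) = 401998383/500000000.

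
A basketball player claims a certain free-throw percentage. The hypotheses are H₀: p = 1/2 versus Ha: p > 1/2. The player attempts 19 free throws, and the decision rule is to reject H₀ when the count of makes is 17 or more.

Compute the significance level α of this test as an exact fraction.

The Type I error probability is α = P(S ≥ 17) computed under H₀, where S ~ Binomial(19, 1/2).
Summing the upper tail: (171 + 19 + 1) / 2^19 = 191/524288.

191/524288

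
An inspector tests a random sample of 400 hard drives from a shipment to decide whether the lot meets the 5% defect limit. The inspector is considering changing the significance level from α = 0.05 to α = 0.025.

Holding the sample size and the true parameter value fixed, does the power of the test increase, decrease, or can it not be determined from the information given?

It decreases.

Tightening α shrinks the rejection region. When Ha holds, fewer sample outcomes clear the stricter threshold, so more fall in the acceptance region.
Since power = 1 − β and β increases, power decreases.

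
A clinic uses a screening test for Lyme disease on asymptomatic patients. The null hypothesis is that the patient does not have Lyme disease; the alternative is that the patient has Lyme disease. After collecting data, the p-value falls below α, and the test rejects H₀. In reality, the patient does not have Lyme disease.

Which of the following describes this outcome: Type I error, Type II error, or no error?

Type I error

H₀ was rejected, but H₀ is actually true.
Rejecting a true null hypothesis is a Type I error (false positive).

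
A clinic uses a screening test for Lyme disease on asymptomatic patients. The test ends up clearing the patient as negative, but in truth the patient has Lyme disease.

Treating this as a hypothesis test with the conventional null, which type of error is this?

The null hypothesis here is that the patient does not have Lyme disease.
'Clearing the patient as negative' corresponds to failing to reject H₀.
H₀ was not rejected but H₀ is false — a Type II error (false negative).

Type II error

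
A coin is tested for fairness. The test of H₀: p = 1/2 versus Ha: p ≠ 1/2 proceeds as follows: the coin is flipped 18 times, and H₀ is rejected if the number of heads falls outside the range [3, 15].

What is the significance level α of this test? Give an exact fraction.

α = P(S ≤ 2 or S ≥ 16 | p = 1/2), S ~ Binomial(18, 1/2).
Each tail has probability (1 + 18 + 153)/262144; doubling gives α = 344/262144 = 43/32768.

43/32768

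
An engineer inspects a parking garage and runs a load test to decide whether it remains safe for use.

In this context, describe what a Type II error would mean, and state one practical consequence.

With the conventional null hypothesis that the structure meets the required load capacity (safe):
A Type II error is failing to reject H₀ when H₀ is false.
Here that means keeping the structure open when actually the structure is structurally deficient.

A Type II error would mean concluding that the structure meets the required load capacity (safe) (or at least failing to establish that the structure is structurally deficient) when in fact the structure is structurally deficient. Consequence: a deficient structure remains in service and may fail under load.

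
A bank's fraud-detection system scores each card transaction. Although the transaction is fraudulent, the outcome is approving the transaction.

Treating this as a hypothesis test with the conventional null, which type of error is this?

The null hypothesis here is that the transaction is legitimate.
'Approving the transaction' corresponds to failing to reject H₀.
H₀ was not rejected but H₀ is false — a Type II error (false negative).

Type II error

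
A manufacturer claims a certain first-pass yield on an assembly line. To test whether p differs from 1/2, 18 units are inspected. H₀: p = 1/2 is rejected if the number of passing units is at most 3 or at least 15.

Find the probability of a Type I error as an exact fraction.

Under H₀, K ~ Binomial(18, 1/2); α is the probability of landing in either tail, P(K ≤ 3) + P(K ≥ 15).
Each tail has probability (1 + 18 + 153 + 816)/262144; doubling gives α = 1976/262144 = 247/32768.

247/32768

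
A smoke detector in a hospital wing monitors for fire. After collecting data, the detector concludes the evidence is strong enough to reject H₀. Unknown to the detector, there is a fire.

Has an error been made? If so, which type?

No error — this is a correct decision.

The conventional null hypothesis here is that there is no fire.
The test rejected a false H₀ — the decision matches the true state.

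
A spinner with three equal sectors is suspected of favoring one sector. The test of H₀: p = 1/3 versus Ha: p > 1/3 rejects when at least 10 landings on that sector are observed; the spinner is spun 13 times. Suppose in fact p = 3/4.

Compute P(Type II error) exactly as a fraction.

3487541/8388608

β = P(fail to reject H₀ | Ha true) = P(S ≤ 9 | p = 3/4), S ~ Binomial(13, 3/4).
Adding the binomial probabilities P(S=0)+…+P(S=9) at p = 3/4 gives 3487541/8388608.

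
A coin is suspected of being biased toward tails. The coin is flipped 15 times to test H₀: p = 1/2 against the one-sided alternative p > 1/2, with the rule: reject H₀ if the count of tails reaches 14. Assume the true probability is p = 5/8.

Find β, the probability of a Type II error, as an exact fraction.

Under the alternative p = 5/8, Y ~ Binomial(15, 5/8); β is the probability the test does not reject, P(Y < 14).
Equivalently, β = 1 − P(Y ≥ 14) = 17439598153791/17592186044416.

17439598153791/17592186044416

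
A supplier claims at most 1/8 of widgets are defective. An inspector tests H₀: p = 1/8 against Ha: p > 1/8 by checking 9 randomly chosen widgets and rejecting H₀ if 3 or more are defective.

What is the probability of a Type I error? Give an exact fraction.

α = P(reject H₀ | H₀ true) = P(Y ≥ 3 | p = 1/8), Y ~ Binomial(9, 1/8).
Computing the lower-tail complement: 1 − 30471091/33554432 = 3083341/33554432.

3083341/33554432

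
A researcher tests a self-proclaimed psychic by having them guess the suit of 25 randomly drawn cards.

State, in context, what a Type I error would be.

A Type I error would mean concluding that the subject performs better than chance when in fact the subject is guessing at random (p = 1/4).

With the conventional null hypothesis that the subject is guessing at random (p = 1/4):
A Type I error is rejecting H₀ when H₀ is true.
Here that means concluding the subject has some ability beyond chance when actually the subject is guessing at random (p = 1/4).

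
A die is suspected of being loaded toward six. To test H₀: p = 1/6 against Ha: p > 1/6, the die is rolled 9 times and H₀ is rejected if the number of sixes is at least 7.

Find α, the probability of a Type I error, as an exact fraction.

The Type I error probability is α = P(X ≥ 7) computed under H₀, where X ~ Binomial(9, 1/6).
Summing C(9,j)(1/6)^j(5/6)^{9−j} for j = 7,…,9 gives 473/5038848.

473/5038848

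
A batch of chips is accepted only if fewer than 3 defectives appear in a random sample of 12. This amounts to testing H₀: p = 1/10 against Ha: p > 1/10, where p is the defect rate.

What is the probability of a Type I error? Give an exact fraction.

Under H₀, K ~ Binomial(12, 1/10); the Type I error rate is P(K ≥ 3).
Via the complement, α = 1 − Σ_{j=0}^{2} C(12,j)(1/10)^j(9/10)^{12-j} = 22173995549/200000000000.

22173995549/200000000000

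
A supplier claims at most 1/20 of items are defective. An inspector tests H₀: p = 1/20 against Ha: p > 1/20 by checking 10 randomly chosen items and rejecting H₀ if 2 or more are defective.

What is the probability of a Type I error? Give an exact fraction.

882056764409/10240000000000

Under H₀, Y ~ Binomial(10, 1/20); the Type I error rate is P(Y ≥ 2).
Via the complement, α = 1 − Σ_{j=0}^{1} C(10,j)(1/20)^j(19/20)^{10-j} = 882056764409/10240000000000.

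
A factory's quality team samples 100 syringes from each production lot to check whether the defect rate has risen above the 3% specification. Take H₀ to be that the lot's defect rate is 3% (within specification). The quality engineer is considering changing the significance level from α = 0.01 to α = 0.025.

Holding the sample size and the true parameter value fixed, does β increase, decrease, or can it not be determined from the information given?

It decreases.

A larger α widens the rejection region, so when the alternative is true more outcomes lead to rejection — failing to reject becomes less likely.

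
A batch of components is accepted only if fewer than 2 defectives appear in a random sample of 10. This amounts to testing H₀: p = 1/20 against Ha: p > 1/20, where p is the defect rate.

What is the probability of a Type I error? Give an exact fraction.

α = P(reject H₀ | H₀ true) = P(S ≥ 2 | p = 1/20), S ~ Binomial(10, 1/20).
α = 1 − P(S ≤ 1) = 1 − 9357943235591/10240000000000 = 882056764409/10240000000000.

882056764409/10240000000000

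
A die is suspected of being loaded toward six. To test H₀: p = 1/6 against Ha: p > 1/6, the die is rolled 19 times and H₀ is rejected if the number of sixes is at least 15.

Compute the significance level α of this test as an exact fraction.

Under H₀, K ~ Binomial(19, 1/6), and α = P(K ≥ 15).
P(K ≥ 15) = Σ_{j=15}^{19} C(19,j)·(1/6)^j·(5/6)^{19-j} = 212333/50779978334208.

212333/50779978334208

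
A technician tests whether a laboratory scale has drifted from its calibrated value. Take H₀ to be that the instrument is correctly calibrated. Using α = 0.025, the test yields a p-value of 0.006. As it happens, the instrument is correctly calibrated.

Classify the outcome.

Since p = 0.006 < α = 0.025, H₀ is rejected.
H₀ is true (actually the instrument is correctly calibrated).
Rejecting a true H₀ is a Type I error.

Type I error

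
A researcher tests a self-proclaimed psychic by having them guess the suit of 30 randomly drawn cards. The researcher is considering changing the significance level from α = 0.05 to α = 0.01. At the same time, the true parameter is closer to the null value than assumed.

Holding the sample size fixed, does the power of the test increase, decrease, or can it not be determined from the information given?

A smaller α moves the rejection region further into the tail. With the alternative true, more outcomes now fall outside the rejection region, so failing to reject becomes more likely. When the true parameter is near the null value, the test has a harder time distinguishing Ha from H₀. Both changes push β in the same direction.
Since power = 1 − β and β increases, power decreases.

It decreases.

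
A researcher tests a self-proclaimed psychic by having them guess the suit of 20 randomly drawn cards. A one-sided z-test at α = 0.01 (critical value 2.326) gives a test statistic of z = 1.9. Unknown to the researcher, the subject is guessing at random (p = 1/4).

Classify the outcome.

The conventional null hypothesis is that the subject is guessing at random (p = 1/4).
Since z = 1.9 ≤ z* = 2.326, H₀ is not rejected.
H₀ is true (actually the subject is guessing at random (p = 1/4)).
The decision matches the true state — no error.

No error (correct decision).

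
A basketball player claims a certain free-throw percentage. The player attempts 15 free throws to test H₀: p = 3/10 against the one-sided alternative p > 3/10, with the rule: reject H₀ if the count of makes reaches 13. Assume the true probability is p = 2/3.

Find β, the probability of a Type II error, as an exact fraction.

13210219/14348907

β = P(fail to reject H₀ | Ha true) = P(X ≤ 12 | p = 2/3), X ~ Binomial(15, 2/3).
Equivalently, β = 1 − P(X ≥ 13) = 13210219/14348907.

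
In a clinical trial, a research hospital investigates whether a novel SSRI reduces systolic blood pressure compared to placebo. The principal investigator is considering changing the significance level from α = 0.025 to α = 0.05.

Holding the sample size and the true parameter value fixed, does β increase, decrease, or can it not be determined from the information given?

With a larger α the critical value moves toward the center, so more of the Ha sampling distribution lies in the rejection region.

It decreases.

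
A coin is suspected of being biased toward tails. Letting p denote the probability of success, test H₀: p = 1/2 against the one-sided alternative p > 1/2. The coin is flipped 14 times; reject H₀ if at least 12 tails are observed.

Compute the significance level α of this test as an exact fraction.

α = P(reject H₀ | H₀ true) = P(X ≥ 12 | p = 1/2), with X ~ Binomial(14, 1/2).
Summing the upper tail: (91 + 14 + 1) / 2^14 = 106/16384 = 53/8192.

53/8192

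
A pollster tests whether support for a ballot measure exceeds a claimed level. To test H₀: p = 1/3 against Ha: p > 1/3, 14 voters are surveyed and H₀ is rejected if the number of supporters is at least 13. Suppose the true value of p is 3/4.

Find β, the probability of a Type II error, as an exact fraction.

β = P(fail to reject H₀ | Ha true) = P(X ≤ 12 | p = 3/4), X ~ Binomial(14, 3/4).
Summing C(14,j)·(3/4)^j·(1/4)^{14-j} for j = 0..12 gives 241331965/268435456.

241331965/268435456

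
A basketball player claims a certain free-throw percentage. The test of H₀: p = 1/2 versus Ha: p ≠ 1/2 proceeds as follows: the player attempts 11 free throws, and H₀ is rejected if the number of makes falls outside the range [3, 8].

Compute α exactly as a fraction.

Under H₀, K ~ Binomial(11, 1/2); α is the probability of landing in either tail, P(K ≤ 2) + P(K ≥ 9).
The two tails are symmetric, so α = 2·(1 + 11 + 55)/2^11 = 134/2048 = 67/1024.

67/1024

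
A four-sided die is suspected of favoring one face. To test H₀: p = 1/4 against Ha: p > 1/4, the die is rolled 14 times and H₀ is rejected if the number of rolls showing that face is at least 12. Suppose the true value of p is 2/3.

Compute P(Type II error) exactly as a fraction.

β = P(fail to reject H₀ | Ha true) = P(X ≤ 11 | p = 2/3), X ~ Binomial(14, 2/3).
Adding the binomial probabilities P(X=0)+…+P(X=11) at p = 2/3 gives 1426387/1594323.

1426387/1594323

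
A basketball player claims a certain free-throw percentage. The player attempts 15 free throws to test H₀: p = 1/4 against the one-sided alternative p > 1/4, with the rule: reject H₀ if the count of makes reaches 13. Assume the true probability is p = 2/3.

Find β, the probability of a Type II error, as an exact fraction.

β = P(fail to reject H₀ | Ha true) = P(Y ≤ 12 | p = 2/3), Y ~ Binomial(15, 2/3).
Adding the binomial probabilities P(Y=0)+…+P(Y=12) at p = 2/3 gives 13210219/14348907.

13210219/14348907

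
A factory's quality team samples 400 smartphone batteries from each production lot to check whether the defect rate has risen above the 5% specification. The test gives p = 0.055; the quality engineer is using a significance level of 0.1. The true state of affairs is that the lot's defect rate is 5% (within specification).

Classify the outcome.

Type I error

The conventional null hypothesis is that the lot's defect rate is 5% (within specification).
Since p = 0.055 < α = 0.1, H₀ is rejected.
H₀ is true (actually the lot's defect rate is 5% (within specification)).
Rejecting a true H₀ is a Type I error.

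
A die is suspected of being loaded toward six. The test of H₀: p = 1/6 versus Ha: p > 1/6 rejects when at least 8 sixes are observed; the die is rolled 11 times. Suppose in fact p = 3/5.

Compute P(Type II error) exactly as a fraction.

6872224/9765625

Under the alternative p = 3/5, Y ~ Binomial(11, 3/5); β is the probability the test does not reject, P(Y < 8).
Equivalently, β = 1 − P(Y ≥ 8) = 6872224/9765625.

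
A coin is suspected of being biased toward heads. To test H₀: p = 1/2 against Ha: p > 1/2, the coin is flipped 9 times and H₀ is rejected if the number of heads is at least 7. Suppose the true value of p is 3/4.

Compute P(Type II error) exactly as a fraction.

A Type II error is failing to reject when Ha holds: with p = 3/4, β = P(X ≤ 6).
Adding the binomial probabilities P(X=0)+…+P(X=6) at p = 3/4 gives 13085/32768.

13085/32768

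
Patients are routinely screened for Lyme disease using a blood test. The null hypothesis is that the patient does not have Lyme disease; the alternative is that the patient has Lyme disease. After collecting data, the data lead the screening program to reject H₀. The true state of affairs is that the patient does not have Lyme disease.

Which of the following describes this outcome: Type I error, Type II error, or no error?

Type I error

H₀ was rejected, but H₀ is actually true.
Rejecting a true null hypothesis is a Type I error (false positive).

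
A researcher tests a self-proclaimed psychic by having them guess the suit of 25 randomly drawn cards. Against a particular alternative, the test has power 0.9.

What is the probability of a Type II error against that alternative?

Power = 1 − β, so β = 1 − 0.9 = 0.1.

0.1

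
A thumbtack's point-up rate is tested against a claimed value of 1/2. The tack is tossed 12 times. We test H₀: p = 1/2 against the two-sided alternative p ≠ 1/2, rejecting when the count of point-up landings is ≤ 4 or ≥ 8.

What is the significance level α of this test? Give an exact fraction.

397/1024

Under H₀, X ~ Binomial(12, 1/2); α is the probability of landing in either tail, P(X ≤ 4) + P(X ≥ 8).
The two tails are symmetric, so α = 2·(1 + 12 + 66 + 220 + 495)/2^12 = 1588/4096 = 397/1024.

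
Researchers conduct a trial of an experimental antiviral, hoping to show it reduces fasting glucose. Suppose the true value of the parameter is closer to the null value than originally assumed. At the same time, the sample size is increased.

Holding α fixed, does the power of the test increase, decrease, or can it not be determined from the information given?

The first change alone would make β increase; the second alone would make β decrease. Which effect dominates depends on the magnitudes, which are not given.
Since power = 1 − β, the effect on power is likewise indeterminate.

Cannot be determined from the information given.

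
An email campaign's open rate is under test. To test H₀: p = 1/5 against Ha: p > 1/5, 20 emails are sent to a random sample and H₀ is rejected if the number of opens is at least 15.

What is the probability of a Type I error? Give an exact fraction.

The Type I error probability is α = P(X ≥ 15) computed under H₀, where X ~ Binomial(20, 1/5).
Adding the binomial terms for j = 15 through 20 with p = 1/5 yields 17192497/95367431640625.

17192497/95367431640625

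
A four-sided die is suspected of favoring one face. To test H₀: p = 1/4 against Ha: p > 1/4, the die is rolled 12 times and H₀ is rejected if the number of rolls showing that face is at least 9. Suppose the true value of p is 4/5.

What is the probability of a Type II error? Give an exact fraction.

10030813/48828125

β = P(fail to reject H₀ | Ha true) = P(X ≤ 8 | p = 4/5), X ~ Binomial(12, 4/5).
Adding the binomial probabilities P(X=0)+…+P(X=8) at p = 4/5 gives 10030813/48828125.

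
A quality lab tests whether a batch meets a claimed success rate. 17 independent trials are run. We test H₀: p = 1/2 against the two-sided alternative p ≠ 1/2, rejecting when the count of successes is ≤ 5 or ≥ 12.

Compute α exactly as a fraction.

4701/32768

The significance level is the null-hypothesis probability of the rejection region {≤5} ∪ {≥12}.
The two tails are symmetric, so α = 2·(1 + 17 + 136 + 680 + 2380 + 6188)/2^17 = 18804/131072 = 4701/32768.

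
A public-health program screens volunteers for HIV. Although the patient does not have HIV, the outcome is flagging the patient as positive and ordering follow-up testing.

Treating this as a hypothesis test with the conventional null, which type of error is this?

Type I error

The null hypothesis here is that the patient does not have HIV.
'Flagging the patient as positive and ordering follow-up testing' corresponds to rejecting H₀.
H₀ was rejected but H₀ is true — a Type I error (false positive).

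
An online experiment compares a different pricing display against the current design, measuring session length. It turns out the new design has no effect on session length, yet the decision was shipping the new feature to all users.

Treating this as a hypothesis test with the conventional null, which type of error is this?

The null hypothesis here is that the new design has no effect on session length.
'Shipping the new feature to all users' corresponds to rejecting H₀.
H₀ was rejected but H₀ is true — a Type I error (false positive).

Type I error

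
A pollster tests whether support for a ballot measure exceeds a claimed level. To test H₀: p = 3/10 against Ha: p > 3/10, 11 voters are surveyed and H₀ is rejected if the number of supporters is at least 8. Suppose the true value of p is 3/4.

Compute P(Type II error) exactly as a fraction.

150311/524288

Under the alternative p = 3/4, K ~ Binomial(11, 3/4); β is the probability the test does not reject, P(K < 8).
Equivalently, β = 1 − P(K ≥ 8) = 150311/524288.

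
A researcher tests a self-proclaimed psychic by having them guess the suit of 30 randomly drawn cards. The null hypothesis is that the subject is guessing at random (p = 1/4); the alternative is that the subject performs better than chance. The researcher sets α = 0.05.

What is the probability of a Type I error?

The significance level α is, by definition, the probability of a Type I error — P(reject H₀ | H₀ true).

0.05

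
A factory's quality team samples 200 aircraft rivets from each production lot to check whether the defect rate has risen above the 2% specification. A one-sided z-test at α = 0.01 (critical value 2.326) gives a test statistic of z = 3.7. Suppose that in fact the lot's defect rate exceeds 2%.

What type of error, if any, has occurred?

The conventional null hypothesis is that the lot's defect rate is 2% (within specification).
Since z = 3.7 > z* = 2.326, H₀ is rejected.
H₀ is false (actually the lot's defect rate exceeds 2%).
The decision matches the true state — no error.

Neither — the decision is correct.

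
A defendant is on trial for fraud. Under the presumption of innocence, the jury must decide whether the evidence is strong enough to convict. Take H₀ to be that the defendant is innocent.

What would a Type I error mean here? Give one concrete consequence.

A Type I error would mean concluding that the defendant is guilty when in fact the defendant is innocent. Consequence: an innocent person is convicted and punished.

A Type I error is rejecting H₀ when H₀ is true.
Here that means convicting the defendant when actually the defendant is innocent.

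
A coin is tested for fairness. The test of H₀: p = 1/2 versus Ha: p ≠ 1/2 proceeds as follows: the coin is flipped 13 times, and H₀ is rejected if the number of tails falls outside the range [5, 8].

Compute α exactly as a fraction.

α = P(Y ≤ 4 or Y ≥ 9 | p = 1/2), Y ~ Binomial(13, 1/2).
The two tails are symmetric, so α = 2·(1 + 13 + 78 + 286 + 715)/2^13 = 2186/8192 = 1093/4096.

1093/4096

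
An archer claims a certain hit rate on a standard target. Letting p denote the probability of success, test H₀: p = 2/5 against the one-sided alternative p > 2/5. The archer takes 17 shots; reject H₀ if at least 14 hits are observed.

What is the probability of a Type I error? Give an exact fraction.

68878336/152587890625

Under H₀, S ~ Binomial(17, 2/5), and α = P(S ≥ 14).
Summing C(17,j)(2/5)^j(3/5)^{17−j} for j = 14,…,17 gives 68878336/152587890625.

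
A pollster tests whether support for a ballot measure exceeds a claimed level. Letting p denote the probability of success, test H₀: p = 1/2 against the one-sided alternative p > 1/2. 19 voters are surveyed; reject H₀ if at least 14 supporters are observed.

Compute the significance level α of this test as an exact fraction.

Under H₀, K ~ Binomial(19, 1/2), and α = P(K ≥ 14).
That's C(19,14) + C(19,15) + C(19,16) + C(19,17) + C(19,18) + C(19,19) over 2^19, i.e. (11628 + 3876 + 969 + 171 + 19 + 1)/524288 = 16664/524288 = 2083/65536.

2083/65536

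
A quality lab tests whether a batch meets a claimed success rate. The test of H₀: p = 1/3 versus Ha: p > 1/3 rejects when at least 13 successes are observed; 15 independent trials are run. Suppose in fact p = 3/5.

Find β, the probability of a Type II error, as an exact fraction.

Under the alternative p = 3/5, K ~ Binomial(15, 3/5); β is the probability the test does not reject, P(K < 13).
Summing C(15,j)·(3/5)^j·(2/5)^{15-j} for j = 0..12 gives 29690124488/30517578125.

29690124488/30517578125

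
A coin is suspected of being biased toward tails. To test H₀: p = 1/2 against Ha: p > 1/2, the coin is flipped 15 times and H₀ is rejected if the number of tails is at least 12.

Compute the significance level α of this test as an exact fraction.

9/512

α = P(reject H₀ | H₀ true) = P(S ≥ 12 | p = 1/2), with S ~ Binomial(15, 1/2).
That's C(15,12) + C(15,13) + C(15,14) + C(15,15) over 2^15, i.e. (455 + 105 + 15 + 1)/32768 = 576/32768 = 9/512.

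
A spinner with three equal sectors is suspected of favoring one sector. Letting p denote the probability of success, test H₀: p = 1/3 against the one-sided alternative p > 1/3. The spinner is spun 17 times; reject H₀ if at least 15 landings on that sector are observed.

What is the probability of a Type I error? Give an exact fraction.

193/43046721

α = P(reject H₀ | H₀ true) = P(X ≥ 15 | p = 1/3), with X ~ Binomial(17, 1/3).
Adding the binomial terms for j = 15 through 17 with p = 1/3 yields 193/43046721.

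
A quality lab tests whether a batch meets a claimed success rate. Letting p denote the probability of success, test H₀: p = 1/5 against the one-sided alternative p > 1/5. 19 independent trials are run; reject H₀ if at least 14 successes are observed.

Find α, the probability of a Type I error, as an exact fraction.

Under H₀, Y ~ Binomial(19, 1/5), and α = P(Y ≥ 14).
P(Y ≥ 14) = Σ_{j=14}^{19} C(19,j)·(1/5)^j·(4/5)^{19-j} = 12964157/19073486328125.

12964157/19073486328125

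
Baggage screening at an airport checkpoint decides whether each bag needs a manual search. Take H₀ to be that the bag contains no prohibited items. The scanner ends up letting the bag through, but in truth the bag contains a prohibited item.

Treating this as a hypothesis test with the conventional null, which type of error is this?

Type II error

'Letting the bag through' corresponds to failing to reject H₀.
H₀ was not rejected but H₀ is false — a Type II error (false negative).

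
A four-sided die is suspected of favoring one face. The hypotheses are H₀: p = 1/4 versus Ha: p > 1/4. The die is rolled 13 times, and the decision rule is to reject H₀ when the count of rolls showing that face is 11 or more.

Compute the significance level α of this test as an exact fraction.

The Type I error probability is α = P(S ≥ 11) computed under H₀, where S ~ Binomial(13, 1/4).
Adding the binomial terms for j = 11 through 13 with p = 1/4 yields 371/33554432.

371/33554432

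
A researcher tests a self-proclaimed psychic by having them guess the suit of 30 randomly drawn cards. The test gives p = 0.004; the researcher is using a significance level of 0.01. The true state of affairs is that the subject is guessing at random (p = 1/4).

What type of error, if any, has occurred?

The conventional null hypothesis is that the subject is guessing at random (p = 1/4).
Since p = 0.004 < α = 0.01, H₀ is rejected.
H₀ is true (actually the subject is guessing at random (p = 1/4)).
Rejecting a true H₀ is a Type I error.

Type I error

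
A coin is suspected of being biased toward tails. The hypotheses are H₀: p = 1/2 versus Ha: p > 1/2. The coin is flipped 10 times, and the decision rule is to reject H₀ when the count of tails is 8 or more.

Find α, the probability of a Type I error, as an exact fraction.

7/128

α = P(reject H₀ | H₀ true) = P(K ≥ 8 | p = 1/2), with K ~ Binomial(10, 1/2).
That's C(10,8) + C(10,9) + C(10,10) over 2^10, i.e. (45 + 10 + 1)/1024 = 56/1024 = 7/128.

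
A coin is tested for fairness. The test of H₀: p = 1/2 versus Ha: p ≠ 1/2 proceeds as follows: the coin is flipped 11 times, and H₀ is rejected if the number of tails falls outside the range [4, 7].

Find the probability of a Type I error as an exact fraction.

29/128

The significance level is the null-hypothesis probability of the rejection region {≤3} ∪ {≥8}.
By symmetry, α = 2·P(K ≤ 3) = 2·(1 + 11 + 55 + 165)/2048 = 464/2048 = 29/128.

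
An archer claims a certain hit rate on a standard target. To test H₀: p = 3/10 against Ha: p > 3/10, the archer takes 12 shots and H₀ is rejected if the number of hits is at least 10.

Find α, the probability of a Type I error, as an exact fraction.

41275251/200000000000

Under H₀, X ~ Binomial(12, 3/10), and α = P(X ≥ 10).
Summing C(12,j)(3/10)^j(7/10)^{12−j} for j = 10,…,12 gives 41275251/200000000000.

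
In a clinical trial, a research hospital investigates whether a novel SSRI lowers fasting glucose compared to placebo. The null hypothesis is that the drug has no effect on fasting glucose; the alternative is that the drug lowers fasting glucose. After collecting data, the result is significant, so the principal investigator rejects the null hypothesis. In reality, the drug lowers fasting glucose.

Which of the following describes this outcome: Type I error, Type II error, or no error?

The test rejected a false H₀ — the decision matches the true state.

No error (correct decision).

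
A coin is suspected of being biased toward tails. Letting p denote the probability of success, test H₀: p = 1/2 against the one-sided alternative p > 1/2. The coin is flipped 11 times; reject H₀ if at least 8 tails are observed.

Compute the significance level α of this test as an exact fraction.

29/256

The Type I error probability is α = P(K ≥ 8) computed under H₀, where K ~ Binomial(11, 1/2).
Summing the upper tail: (165 + 55 + 11 + 1) / 2^11 = 232/2048 = 29/256.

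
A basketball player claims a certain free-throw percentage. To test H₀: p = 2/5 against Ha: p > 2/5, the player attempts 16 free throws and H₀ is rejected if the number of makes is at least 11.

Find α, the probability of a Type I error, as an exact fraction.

2920824832/152587890625

α = P(reject H₀ | H₀ true) = P(Y ≥ 11 | p = 2/5), with Y ~ Binomial(16, 2/5).
Adding the binomial terms for j = 11 through 16 with p = 2/5 yields 2920824832/152587890625.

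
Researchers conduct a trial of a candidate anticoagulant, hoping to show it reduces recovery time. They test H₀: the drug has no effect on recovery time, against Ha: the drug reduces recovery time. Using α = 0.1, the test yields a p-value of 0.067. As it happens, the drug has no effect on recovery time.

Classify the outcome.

Since p = 0.067 < α = 0.1, H₀ is rejected.
H₀ is true (actually the drug has no effect on recovery time).
Rejecting a true H₀ is a Type I error.

Type I error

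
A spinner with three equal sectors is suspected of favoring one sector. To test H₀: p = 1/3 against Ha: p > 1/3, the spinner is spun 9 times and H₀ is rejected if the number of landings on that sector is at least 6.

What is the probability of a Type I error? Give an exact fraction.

835/19683

The Type I error probability is α = P(S ≥ 6) computed under H₀, where S ~ Binomial(9, 1/3).
Summing C(9,j)(1/3)^j(2/3)^{9−j} for j = 6,…,9 gives 835/19683.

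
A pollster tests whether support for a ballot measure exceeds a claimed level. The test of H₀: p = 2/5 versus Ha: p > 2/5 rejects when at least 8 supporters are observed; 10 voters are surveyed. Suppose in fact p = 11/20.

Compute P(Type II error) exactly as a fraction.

2305127290491/2560000000000

β = P(fail to reject H₀ | Ha true) = P(K ≤ 7 | p = 11/20), K ~ Binomial(10, 11/20).
Summing C(10,j)·(11/20)^j·(9/20)^{10-j} for j = 0..7 gives 2305127290491/2560000000000.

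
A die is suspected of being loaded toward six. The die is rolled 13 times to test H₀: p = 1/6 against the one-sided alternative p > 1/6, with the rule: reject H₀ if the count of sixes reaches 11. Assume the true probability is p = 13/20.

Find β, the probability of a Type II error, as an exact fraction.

β = P(fail to reject H₀ | Ha true) = P(S ≤ 10 | p = 13/20), S ~ Binomial(13, 13/20).
Equivalently, β = 1 − P(S ≥ 11) = 36323681060626281/40960000000000000.

36323681060626281/40960000000000000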